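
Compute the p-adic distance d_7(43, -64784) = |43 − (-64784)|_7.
d_7(43, -64784) = 1/2401

Step 1 — x − y = 43 − (-64784) = 64827. Step 2 — v_7(64827) = 4 (factor: 64827 = (7^4 · 27); the sign does not affect v_p). Step 3 — |x − y|_7 = 7^{-4} = 1/2401.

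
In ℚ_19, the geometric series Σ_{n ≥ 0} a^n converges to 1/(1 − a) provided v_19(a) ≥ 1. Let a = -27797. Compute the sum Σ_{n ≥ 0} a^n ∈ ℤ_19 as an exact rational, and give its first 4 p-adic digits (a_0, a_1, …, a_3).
Σ a^n = 1/(1 − a) = 1/27798;  first 4 digits = (1, 0, 18, 14)

v_19(a) = 2 ≥ 1, so the series converges in ℤ_19 to 1/(1 − a) = 1/(1 − (-27797)) = 1/27798. Expand this rational in ℤ_19: compute digits iteratively via d_i = x_i mod 19, x_{i+1} = (x_i − d_i)/19. The first 4 digits are (1, 0, 18, 14).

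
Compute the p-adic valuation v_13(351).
v_13(351) = 1

v_13(n) is the largest exponent k such that 13^k divides n. Factor out: 351 = 13^1 · 27. (Sign doesn't affect v_p.) So v_13(351) = 1.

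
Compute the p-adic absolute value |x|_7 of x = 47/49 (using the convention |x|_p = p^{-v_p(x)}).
|47/49|_7 = 49

Step 1 — compute v_7(x) by factoring powers of 7 out of the numerator and denominator: v_7(47/49) = -2. Step 2 — apply |x|_p = p^{-v_p(x)} = 7^{2} = 49.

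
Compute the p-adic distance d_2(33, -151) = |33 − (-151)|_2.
d_2(33, -151) = 1/8

Step 1 — x − y = 33 − (-151) = 184. Step 2 — v_2(184) = 3 (factor: 184 = (2^3 · 23); the sign does not affect v_p). Step 3 — |x − y|_2 = 2^{-3} = 1/8.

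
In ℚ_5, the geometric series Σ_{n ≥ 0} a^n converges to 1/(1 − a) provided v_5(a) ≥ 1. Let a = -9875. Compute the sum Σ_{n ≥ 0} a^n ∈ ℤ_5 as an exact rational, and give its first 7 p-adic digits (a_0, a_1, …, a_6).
Σ a^n = 1/(1 − a) = 1/9876;  first 7 digits = (1, 0, 0, 1, 4, 1, 0)

v_5(a) = 3 ≥ 1, so the series converges in ℤ_5 to 1/(1 − a) = 1/(1 − (-9875)) = 1/9876. Expand this rational in ℤ_5: compute digits iteratively via d_i = x_i mod 5, x_{i+1} = (x_i − d_i)/5. The first 7 digits are (1, 0, 0, 1, 4, 1, 0).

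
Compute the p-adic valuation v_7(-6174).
v_7(-6174) = 3

v_7(n) is the largest exponent k such that 7^k divides n. Factor out: -6174 = -7^3 · 18. (Sign doesn't affect v_p.) So v_7(-6174) = 3.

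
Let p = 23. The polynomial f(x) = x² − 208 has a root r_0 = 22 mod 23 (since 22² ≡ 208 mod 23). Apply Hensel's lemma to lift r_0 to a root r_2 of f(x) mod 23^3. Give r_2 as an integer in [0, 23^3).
r_2 = 689 (mod 12167)

Hensel's recurrence: r_{i+1} = r_i − f(r_i)·(f′(r_i))^{-1} mod 23^{i+2}, with f′(x) = 2x. Iterate:
  r_0 = 22 (mod 23)
  r_1 = 160 (mod 529)
  r_2 = 689 (mod 12167)
Final: r_2 = 689, and one checks f(r_2) ≡ 0 mod 23^3.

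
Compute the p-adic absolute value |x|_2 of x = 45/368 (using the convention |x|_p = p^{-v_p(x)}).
|45/368|_2 = 16

Step 1 — compute v_2(x) by factoring powers of 2 out of the numerator and denominator: v_2(45/368) = -4. Step 2 — apply |x|_p = p^{-v_p(x)} = 2^{4} = 16.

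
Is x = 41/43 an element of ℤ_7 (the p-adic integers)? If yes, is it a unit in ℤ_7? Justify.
x ∈ ℤ_7^× (unit); v_7(x) = 0

ℤ_7 = {x ∈ ℚ_7 : v_7(x) ≥ 0} and ℤ_7^× = {x ∈ ℤ_7 : v_7(x) = 0}. Here v_7(41/43) = v_7(num) − v_7(den) = 0; compare against these criteria.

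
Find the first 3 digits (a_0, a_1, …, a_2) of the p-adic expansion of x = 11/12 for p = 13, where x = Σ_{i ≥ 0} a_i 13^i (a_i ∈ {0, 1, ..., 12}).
(a_0, …, a_2) = (2, 1, 1)

v_13(11/12) = 0 (numerator and denominator both coprime to 13), so x ∈ ℤ_13^×. Compute digits iteratively via a_i = x_i mod 13, x_{i+1} = (x_i − a_i)/13, with x_0 = x:
  x_0 = 11/12;  a_0 = 2;  x_1 = (x_0 − 2)/13 = -1/12
  x_1 = -1/12;  a_1 = 1;  x_2 = (x_1 − 1)/13 = -1/12
  x_2 = -1/12;  a_2 = 1;  x_3 = (x_2 − 1)/13 = -1/12
Digits: (2, 1, 1).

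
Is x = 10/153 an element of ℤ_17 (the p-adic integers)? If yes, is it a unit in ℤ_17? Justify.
x ∉ ℤ_17 (v_17(x) = -1 < 0)

ℤ_17 = {x ∈ ℚ_17 : v_17(x) ≥ 0} and ℤ_17^× = {x ∈ ℤ_17 : v_17(x) = 0}. Here v_17(10/153) = v_17(num) − v_17(den) = -1; compare against these criteria.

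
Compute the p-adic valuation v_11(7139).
v_11(7139) = 2

v_11(n) is the largest exponent k such that 11^k divides n. Factor out: 7139 = 11^2 · 59. (Sign doesn't affect v_p.) So v_11(7139) = 2.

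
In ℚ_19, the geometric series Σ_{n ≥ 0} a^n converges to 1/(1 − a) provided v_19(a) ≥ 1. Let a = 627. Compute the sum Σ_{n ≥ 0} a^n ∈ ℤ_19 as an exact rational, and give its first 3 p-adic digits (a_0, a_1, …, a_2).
Σ a^n = 1/(1 − a) = -1/626;  first 3 digits = (1, 14, 7)

v_19(a) = 1 ≥ 1, so the series converges in ℤ_19 to 1/(1 − a) = 1/(1 − 627) = -1/626. Expand this rational in ℤ_19: compute digits iteratively via d_i = x_i mod 19, x_{i+1} = (x_i − d_i)/19. The first 3 digits are (1, 14, 7).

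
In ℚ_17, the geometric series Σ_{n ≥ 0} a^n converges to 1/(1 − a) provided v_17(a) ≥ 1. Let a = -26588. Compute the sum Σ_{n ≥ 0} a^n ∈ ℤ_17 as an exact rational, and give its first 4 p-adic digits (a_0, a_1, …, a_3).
Σ a^n = 1/(1 − a) = 1/26589;  first 4 digits = (1, 0, 10, 11)

v_17(a) = 2 ≥ 1, so the series converges in ℤ_17 to 1/(1 − a) = 1/(1 − (-26588)) = 1/26589. Expand this rational in ℤ_17: compute digits iteratively via d_i = x_i mod 17, x_{i+1} = (x_i − d_i)/17. The first 4 digits are (1, 0, 10, 11).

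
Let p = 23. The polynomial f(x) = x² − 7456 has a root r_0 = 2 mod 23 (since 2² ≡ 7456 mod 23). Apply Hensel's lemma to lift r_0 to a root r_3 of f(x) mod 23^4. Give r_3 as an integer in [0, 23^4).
r_3 = 153159 (mod 279841)

Hensel's recurrence: r_{i+1} = r_i − f(r_i)·(f′(r_i))^{-1} mod 23^{i+2}, with f′(x) = 2x. Iterate:
  r_0 = 2 (mod 23)
  r_1 = 278 (mod 529)
  r_2 = 7155 (mod 12167)
  r_3 = 153159 (mod 279841)
Final: r_3 = 153159, and one checks f(r_3) ≡ 0 mod 23^4.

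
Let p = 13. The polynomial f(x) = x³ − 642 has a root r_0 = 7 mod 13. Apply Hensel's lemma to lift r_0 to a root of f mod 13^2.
r_1 = 124 (mod 169)

Hensel: r_{i+1} = r_i − f(r_i)/f′(r_i) mod 13^{i+2}, where f′(x) = 3x². Iterate:
  r_0 = 7 (mod 13)
  r_1 = 124 (mod 169)
Final: r = 124 with f(r) ≡ 0 mod 13^2.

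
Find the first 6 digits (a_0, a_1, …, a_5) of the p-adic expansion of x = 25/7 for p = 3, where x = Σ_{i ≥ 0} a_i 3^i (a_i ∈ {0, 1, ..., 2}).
(a_0, …, a_5) = (1, 0, 2, 2, 0, 1)

v_3(25/7) = 0 (numerator and denominator both coprime to 3), so x ∈ ℤ_3^×. Compute digits iteratively via a_i = x_i mod 3, x_{i+1} = (x_i − a_i)/3, with x_0 = x:
  x_0 = 25/7;  a_0 = 1;  x_1 = (x_0 − 1)/3 = 6/7
  x_1 = 6/7;  a_1 = 0;  x_2 = (x_1 − 0)/3 = 2/7
  x_2 = 2/7;  a_2 = 2;  x_3 = (x_2 − 2)/3 = -4/7
  x_3 = -4/7;  a_3 = 2;  x_4 = (x_3 − 2)/3 = -6/7
  x_4 = -6/7;  a_4 = 0;  x_5 = (x_4 − 0)/3 = -2/7
  x_5 = -2/7;  a_5 = 1;  x_6 = (x_5 − 1)/3 = -3/7
Digits: (1, 0, 2, 2, 0, 1).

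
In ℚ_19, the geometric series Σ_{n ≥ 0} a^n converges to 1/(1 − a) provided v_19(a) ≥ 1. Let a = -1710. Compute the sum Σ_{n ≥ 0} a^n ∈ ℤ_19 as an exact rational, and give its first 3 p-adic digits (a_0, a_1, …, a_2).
Σ a^n = 1/(1 − a) = 1/1711;  first 3 digits = (1, 5, 1)

v_19(a) = 1 ≥ 1, so the series converges in ℤ_19 to 1/(1 − a) = 1/(1 − (-1710)) = 1/1711. Expand this rational in ℤ_19: compute digits iteratively via d_i = x_i mod 19, x_{i+1} = (x_i − d_i)/19. The first 3 digits are (1, 5, 1).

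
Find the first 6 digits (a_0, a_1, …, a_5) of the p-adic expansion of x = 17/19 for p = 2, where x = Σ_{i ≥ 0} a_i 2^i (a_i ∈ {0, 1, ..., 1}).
(a_0, …, a_5) = (1, 1, 0, 1, 0, 0)

v_2(17/19) = 0 (numerator and denominator both coprime to 2), so x ∈ ℤ_2^×. Compute digits iteratively via a_i = x_i mod 2, x_{i+1} = (x_i − a_i)/2, with x_0 = x:
  x_0 = 17/19;  a_0 = 1;  x_1 = (x_0 − 1)/2 = -1/19
  x_1 = -1/19;  a_1 = 1;  x_2 = (x_1 − 1)/2 = -10/19
  x_2 = -10/19;  a_2 = 0;  x_3 = (x_2 − 0)/2 = -5/19
  x_3 = -5/19;  a_3 = 1;  x_4 = (x_3 − 1)/2 = -12/19
  x_4 = -12/19;  a_4 = 0;  x_5 = (x_4 − 0)/2 = -6/19
  x_5 = -6/19;  a_5 = 0;  x_6 = (x_5 − 0)/2 = -3/19
Digits: (1, 1, 0, 1, 0, 0).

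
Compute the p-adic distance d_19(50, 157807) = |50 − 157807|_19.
d_19(50, 157807) = 1/6859

Step 1 — x − y = 50 − 157807 = -157757. Step 2 — v_19(-157757) = 3 (factor: -157757 = −(19^3 · 23); the sign does not affect v_p). Step 3 — |x − y|_19 = 19^{-3} = 1/6859.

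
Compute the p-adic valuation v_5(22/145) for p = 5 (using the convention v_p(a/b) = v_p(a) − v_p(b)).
v_5(22/145) = -1

Factor powers of 5 from the numerator and denominator of the reduced fraction: 22 = 5^0 · 22 and 145 = 5^1 · 29. Apply v_p(a/b) = v_p(a) − v_p(b): v_5(22/145) = 0 − 1 = -1.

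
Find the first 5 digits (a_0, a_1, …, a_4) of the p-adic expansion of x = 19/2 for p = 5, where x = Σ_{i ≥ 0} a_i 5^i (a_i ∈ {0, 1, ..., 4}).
(a_0, …, a_4) = (2, 4, 2, 2, 2)

v_5(19/2) = 0 (numerator and denominator both coprime to 5), so x ∈ ℤ_5^×. Compute digits iteratively via a_i = x_i mod 5, x_{i+1} = (x_i − a_i)/5, with x_0 = x:
  x_0 = 19/2;  a_0 = 2;  x_1 = (x_0 − 2)/5 = 3/2
  x_1 = 3/2;  a_1 = 4;  x_2 = (x_1 − 4)/5 = -1/2
  x_2 = -1/2;  a_2 = 2;  x_3 = (x_2 − 2)/5 = -1/2
  x_3 = -1/2;  a_3 = 2;  x_4 = (x_3 − 2)/5 = -1/2
  x_4 = -1/2;  a_4 = 2;  x_5 = (x_4 − 2)/5 = -1/2
Digits: (2, 4, 2, 2, 2).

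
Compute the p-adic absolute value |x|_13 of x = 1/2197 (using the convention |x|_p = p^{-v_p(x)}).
|1/2197|_13 = 2197

Step 1 — compute v_13(x) by factoring powers of 13 out of the numerator and denominator: v_13(1/2197) = -3. Step 2 — apply |x|_p = p^{-v_p(x)} = 13^{3} = 2197.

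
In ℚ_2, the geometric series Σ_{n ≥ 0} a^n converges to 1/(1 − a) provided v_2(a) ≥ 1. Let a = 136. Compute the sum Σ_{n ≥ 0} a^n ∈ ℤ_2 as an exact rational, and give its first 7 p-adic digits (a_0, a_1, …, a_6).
Σ a^n = 1/(1 − a) = -1/135;  first 7 digits = (1, 0, 0, 1, 0, 0, 1)

v_2(a) = 3 ≥ 1, so the series converges in ℤ_2 to 1/(1 − a) = 1/(1 − 136) = -1/135. Expand this rational in ℤ_2: compute digits iteratively via d_i = x_i mod 2, x_{i+1} = (x_i − d_i)/2. The first 7 digits are (1, 0, 0, 1, 0, 0, 1).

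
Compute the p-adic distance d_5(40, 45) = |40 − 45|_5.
d_5(40, 45) = 1/5

Step 1 — x − y = 40 − 45 = -5. Step 2 — v_5(-5) = 1 (factor: -5 = −(5^1 · 1); the sign does not affect v_p). Step 3 — |x − y|_5 = 5^{-1} = 1/5.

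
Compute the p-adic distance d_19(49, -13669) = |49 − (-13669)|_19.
d_19(49, -13669) = 1/6859

Step 1 — x − y = 49 − (-13669) = 13718. Step 2 — v_19(13718) = 3 (factor: 13718 = (19^3 · 2); the sign does not affect v_p). Step 3 — |x − y|_19 = 19^{-3} = 1/6859.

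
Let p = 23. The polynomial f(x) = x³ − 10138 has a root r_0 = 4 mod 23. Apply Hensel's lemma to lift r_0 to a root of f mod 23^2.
r_1 = 280 (mod 529)

Hensel: r_{i+1} = r_i − f(r_i)/f′(r_i) mod 23^{i+2}, where f′(x) = 3x². Iterate:
  r_0 = 4 (mod 23)
  r_1 = 280 (mod 529)
Final: r = 280 with f(r) ≡ 0 mod 23^2.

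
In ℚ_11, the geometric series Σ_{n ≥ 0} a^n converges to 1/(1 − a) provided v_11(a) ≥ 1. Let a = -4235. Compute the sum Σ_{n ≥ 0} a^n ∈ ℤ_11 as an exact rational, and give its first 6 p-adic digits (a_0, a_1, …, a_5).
Σ a^n = 1/(1 − a) = 1/4236;  first 6 digits = (1, 0, 9, 7, 3, 1)

v_11(a) = 2 ≥ 1, so the series converges in ℤ_11 to 1/(1 − a) = 1/(1 − (-4235)) = 1/4236. Expand this rational in ℤ_11: compute digits iteratively via d_i = x_i mod 11, x_{i+1} = (x_i − d_i)/11. The first 6 digits are (1, 0, 9, 7, 3, 1).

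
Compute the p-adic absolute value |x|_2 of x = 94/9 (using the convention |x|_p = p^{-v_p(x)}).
|94/9|_2 = 1/2

Step 1 — compute v_2(x) by factoring powers of 2 out of the numerator and denominator: v_2(94/9) = 1. Step 2 — apply |x|_p = p^{-v_p(x)} = 2^{-1} = 1/2.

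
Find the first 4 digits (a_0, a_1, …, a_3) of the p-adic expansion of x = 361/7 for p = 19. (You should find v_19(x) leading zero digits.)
(a_0, …, a_3) = (0, 0, 11, 13)

v_19(361/7) = 2, so a_0 = ... = a_1 = 0. Factor out: x = 19^2 · u with u = 1/7 a unit in ℤ_19. Expand u iteratively via a_{v+i} = u_i mod 19, u_{i+1} = (u_i − a_{v+i})/19:
  u_0 = 1/7;  a_2 = 11;  u_1 = (u_0 − 11)/19 = -4/7
  u_1 = -4/7;  a_3 = 13;  u_2 = (u_1 − 13)/19 = -5/7
Digits: (0, 0, 11, 13).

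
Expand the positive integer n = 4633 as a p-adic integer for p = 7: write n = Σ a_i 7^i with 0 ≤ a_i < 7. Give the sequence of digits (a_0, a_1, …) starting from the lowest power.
(a_0, a_1, …) = (6, 3, 3, 6, 1)

Repeated division by 7 gives the digits low-to-high: 4633 = 6 + 3·7^1 + 3·7^2 + 6·7^3 + 1·7^4. Digit sequence: (6, 3, 3, 6, 1).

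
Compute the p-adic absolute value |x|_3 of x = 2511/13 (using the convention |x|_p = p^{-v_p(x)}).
|2511/13|_3 = 1/81

Step 1 — compute v_3(x) by factoring powers of 3 out of the numerator and denominator: v_3(2511/13) = 4. Step 2 — apply |x|_p = p^{-v_p(x)} = 3^{-4} = 1/81.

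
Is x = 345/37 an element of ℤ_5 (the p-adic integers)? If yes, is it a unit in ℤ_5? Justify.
x ∈ ℤ_5 but not a unit; v_5(x) = 1 > 0

ℤ_5 = {x ∈ ℚ_5 : v_5(x) ≥ 0} and ℤ_5^× = {x ∈ ℤ_5 : v_5(x) = 0}. Here v_5(345/37) = v_5(num) − v_5(den) = 1; compare against these criteria.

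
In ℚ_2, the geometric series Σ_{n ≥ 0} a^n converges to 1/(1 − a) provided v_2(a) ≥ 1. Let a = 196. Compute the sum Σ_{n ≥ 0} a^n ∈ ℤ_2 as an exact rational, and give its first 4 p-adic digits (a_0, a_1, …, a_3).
Σ a^n = 1/(1 − a) = -1/195;  first 4 digits = (1, 0, 1, 0)

v_2(a) = 2 ≥ 1, so the series converges in ℤ_2 to 1/(1 − a) = 1/(1 − 196) = -1/195. Expand this rational in ℤ_2: compute digits iteratively via d_i = x_i mod 2, x_{i+1} = (x_i − d_i)/2. The first 4 digits are (1, 0, 1, 0).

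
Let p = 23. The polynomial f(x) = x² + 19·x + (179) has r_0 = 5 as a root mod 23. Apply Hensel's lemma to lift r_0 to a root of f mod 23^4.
r_3 = 254845 (mod 279841)

Hensel: r_{i+1} = r_i − f(r_i)·(f′(r_i))^{-1} mod 23^{i+2}, f′(x) = 2x + 19. Iterate:
  r_0 = 5 (mod 23)
  r_1 = 396 (mod 529)
  r_2 = 11505 (mod 12167)
  r_3 = 254845 (mod 279841)
Final: r = 254845 satisfies f(r) ≡ 0 mod 23^4.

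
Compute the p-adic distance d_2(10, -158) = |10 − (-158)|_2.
d_2(10, -158) = 1/8

Step 1 — x − y = 10 − (-158) = 168. Step 2 — v_2(168) = 3 (factor: 168 = (2^3 · 21); the sign does not affect v_p). Step 3 — |x − y|_2 = 2^{-3} = 1/8.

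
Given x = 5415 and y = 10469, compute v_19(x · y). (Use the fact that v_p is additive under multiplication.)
v_19(56689635) = 4

v_p(x) = 2 (factor: 5415 = 19^2 · 15); v_p(y) = 2 (factor: 10469 = 19^2 · 29). Additivity: v_p(xy) = v_p(x) + v_p(y) = 2 + 2 = 4. (Direct check: xy = 56689635 = 19^4 · (435).)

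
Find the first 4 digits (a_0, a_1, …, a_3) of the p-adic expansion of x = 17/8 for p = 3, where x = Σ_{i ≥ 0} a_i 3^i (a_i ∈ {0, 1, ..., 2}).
(a_0, …, a_3) = (1, 0, 2, 2)

v_3(17/8) = 0 (numerator and denominator both coprime to 3), so x ∈ ℤ_3^×. Compute digits iteratively via a_i = x_i mod 3, x_{i+1} = (x_i − a_i)/3, with x_0 = x:
  x_0 = 17/8;  a_0 = 1;  x_1 = (x_0 − 1)/3 = 3/8
  x_1 = 3/8;  a_1 = 0;  x_2 = (x_1 − 0)/3 = 1/8
  x_2 = 1/8;  a_2 = 2;  x_3 = (x_2 − 2)/3 = -5/8
  x_3 = -5/8;  a_3 = 2;  x_4 = (x_3 − 2)/3 = -7/8
Digits: (1, 0, 2, 2).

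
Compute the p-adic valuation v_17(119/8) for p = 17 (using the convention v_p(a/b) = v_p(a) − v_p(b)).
v_17(119/8) = 1

Factor powers of 17 from the numerator and denominator of the reduced fraction: 119 = 17^1 · 7 and 8 = 17^0 · 8. Apply v_p(a/b) = v_p(a) − v_p(b): v_17(119/8) = 1 − 0 = 1.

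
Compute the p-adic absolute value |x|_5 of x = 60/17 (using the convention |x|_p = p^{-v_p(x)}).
|60/17|_5 = 1/5

Step 1 — compute v_5(x) by factoring powers of 5 out of the numerator and denominator: v_5(60/17) = 1. Step 2 — apply |x|_p = p^{-v_p(x)} = 5^{-1} = 1/5.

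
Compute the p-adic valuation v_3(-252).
v_3(-252) = 2

v_3(n) is the largest exponent k such that 3^k divides n. Factor out: -252 = -3^2 · 28. (Sign doesn't affect v_p.) So v_3(-252) = 2.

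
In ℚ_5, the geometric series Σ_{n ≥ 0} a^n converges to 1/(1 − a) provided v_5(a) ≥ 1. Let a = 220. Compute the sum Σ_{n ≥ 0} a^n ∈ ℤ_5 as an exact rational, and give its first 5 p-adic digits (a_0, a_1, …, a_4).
Σ a^n = 1/(1 − a) = -1/219;  first 5 digits = (1, 4, 4, 2, 0)

v_5(a) = 1 ≥ 1, so the series converges in ℤ_5 to 1/(1 − a) = 1/(1 − 220) = -1/219. Expand this rational in ℤ_5: compute digits iteratively via d_i = x_i mod 5, x_{i+1} = (x_i − d_i)/5. The first 5 digits are (1, 4, 4, 2, 0).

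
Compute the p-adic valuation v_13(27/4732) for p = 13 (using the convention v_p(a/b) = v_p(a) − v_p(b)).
v_13(27/4732) = -2

Factor powers of 13 from the numerator and denominator of the reduced fraction: 27 = 13^0 · 27 and 4732 = 13^2 · 28. Apply v_p(a/b) = v_p(a) − v_p(b): v_13(27/4732) = 0 − 2 = -2.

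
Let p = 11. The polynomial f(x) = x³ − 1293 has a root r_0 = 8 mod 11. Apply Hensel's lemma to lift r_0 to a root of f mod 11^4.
r_3 = 5827 (mod 14641)

Hensel: r_{i+1} = r_i − f(r_i)/f′(r_i) mod 11^{i+2}, where f′(x) = 3x². Iterate:
  r_0 = 8 (mod 11)
  r_1 = 19 (mod 121)
  r_2 = 503 (mod 1331)
  r_3 = 5827 (mod 14641)
Final: r = 5827 with f(r) ≡ 0 mod 11^4.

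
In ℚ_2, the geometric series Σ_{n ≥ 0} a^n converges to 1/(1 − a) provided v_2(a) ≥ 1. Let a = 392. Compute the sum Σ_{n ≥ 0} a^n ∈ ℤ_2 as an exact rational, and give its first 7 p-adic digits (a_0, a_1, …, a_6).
Σ a^n = 1/(1 − a) = -1/391;  first 7 digits = (1, 0, 0, 1, 0, 0, 1)

v_2(a) = 3 ≥ 1, so the series converges in ℤ_2 to 1/(1 − a) = 1/(1 − 392) = -1/391. Expand this rational in ℤ_2: compute digits iteratively via d_i = x_i mod 2, x_{i+1} = (x_i − d_i)/2. The first 7 digits are (1, 0, 0, 1, 0, 0, 1).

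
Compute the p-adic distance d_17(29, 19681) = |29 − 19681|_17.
d_17(29, 19681) = 1/4913

Step 1 — x − y = 29 − 19681 = -19652. Step 2 — v_17(-19652) = 3 (factor: -19652 = −(17^3 · 4); the sign does not affect v_p). Step 3 — |x − y|_17 = 17^{-3} = 1/4913.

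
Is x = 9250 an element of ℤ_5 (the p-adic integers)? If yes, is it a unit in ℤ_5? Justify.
x ∈ ℤ_5 but not a unit; v_5(x) = 3 > 0

ℤ_5 = {x ∈ ℚ_5 : v_5(x) ≥ 0} and ℤ_5^× = {x ∈ ℤ_5 : v_5(x) = 0}. Here v_5(9250) = v_5(num) − v_5(den) = 3; compare against these criteria.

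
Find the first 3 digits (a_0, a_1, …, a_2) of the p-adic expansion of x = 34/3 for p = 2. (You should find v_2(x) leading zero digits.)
(a_0, …, a_2) = (0, 1, 1)

v_2(34/3) = 1, so a_0 = ... = a_0 = 0. Factor out: x = 2^1 · u with u = 17/3 a unit in ℤ_2. Expand u iteratively via a_{v+i} = u_i mod 2, u_{i+1} = (u_i − a_{v+i})/2:
  u_0 = 17/3;  a_1 = 1;  u_1 = (u_0 − 1)/2 = 7/3
  u_1 = 7/3;  a_2 = 1;  u_2 = (u_1 − 1)/2 = 2/3
Digits: (0, 1, 1).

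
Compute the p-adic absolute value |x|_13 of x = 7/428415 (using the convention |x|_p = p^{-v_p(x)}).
|7/428415|_13 = 28561

Step 1 — compute v_13(x) by factoring powers of 13 out of the numerator and denominator: v_13(7/428415) = -4. Step 2 — apply |x|_p = p^{-v_p(x)} = 13^{4} = 28561.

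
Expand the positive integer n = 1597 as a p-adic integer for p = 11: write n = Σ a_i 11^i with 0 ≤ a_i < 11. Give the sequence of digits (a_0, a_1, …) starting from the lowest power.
(a_0, a_1, …) = (2, 2, 2, 1)

Repeated division by 11 gives the digits low-to-high: 1597 = 2 + 2·11^1 + 2·11^2 + 1·11^3. Digit sequence: (2, 2, 2, 1).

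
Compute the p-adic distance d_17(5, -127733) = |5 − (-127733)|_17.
d_17(5, -127733) = 1/4913

Step 1 — x − y = 5 − (-127733) = 127738. Step 2 — v_17(127738) = 3 (factor: 127738 = (17^3 · 26); the sign does not affect v_p). Step 3 — |x − y|_17 = 17^{-3} = 1/4913.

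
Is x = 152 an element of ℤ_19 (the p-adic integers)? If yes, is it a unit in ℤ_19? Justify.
x ∈ ℤ_19 but not a unit; v_19(x) = 1 > 0

ℤ_19 = {x ∈ ℚ_19 : v_19(x) ≥ 0} and ℤ_19^× = {x ∈ ℤ_19 : v_19(x) = 0}. Here v_19(152) = v_19(num) − v_19(den) = 1; compare against these criteria.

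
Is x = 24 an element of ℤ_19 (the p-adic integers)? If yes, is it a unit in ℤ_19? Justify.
x ∈ ℤ_19^× (unit); v_19(x) = 0

ℤ_19 = {x ∈ ℚ_19 : v_19(x) ≥ 0} and ℤ_19^× = {x ∈ ℤ_19 : v_19(x) = 0}. Here v_19(24) = v_19(num) − v_19(den) = 0; compare against these criteria.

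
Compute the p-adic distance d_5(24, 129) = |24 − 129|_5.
d_5(24, 129) = 1/5

Step 1 — x − y = 24 − 129 = -105. Step 2 — v_5(-105) = 1 (factor: -105 = −(5^1 · 21); the sign does not affect v_p). Step 3 — |x − y|_5 = 5^{-1} = 1/5.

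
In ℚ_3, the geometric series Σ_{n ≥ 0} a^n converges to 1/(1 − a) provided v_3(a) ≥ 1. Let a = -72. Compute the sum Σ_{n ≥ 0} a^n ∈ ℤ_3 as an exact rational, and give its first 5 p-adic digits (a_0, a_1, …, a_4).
Σ a^n = 1/(1 − a) = 1/73;  first 5 digits = (1, 0, 1, 0, 0)

v_3(a) = 2 ≥ 1, so the series converges in ℤ_3 to 1/(1 − a) = 1/(1 − (-72)) = 1/73. Expand this rational in ℤ_3: compute digits iteratively via d_i = x_i mod 3, x_{i+1} = (x_i − d_i)/3. The first 5 digits are (1, 0, 1, 0, 0).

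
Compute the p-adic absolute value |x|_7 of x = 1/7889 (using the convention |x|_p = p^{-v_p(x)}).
|1/7889|_7 = 343

Step 1 — compute v_7(x) by factoring powers of 7 out of the numerator and denominator: v_7(1/7889) = -3. Step 2 — apply |x|_p = p^{-v_p(x)} = 7^{3} = 343.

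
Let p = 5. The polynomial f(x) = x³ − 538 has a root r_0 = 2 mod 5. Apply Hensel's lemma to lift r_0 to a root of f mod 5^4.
r_3 = 17 (mod 625)

Hensel: r_{i+1} = r_i − f(r_i)/f′(r_i) mod 5^{i+2}, where f′(x) = 3x². Iterate:
  r_0 = 2 (mod 5)
  r_1 = 17 (mod 25)
  r_2 = 17 (mod 125)
  r_3 = 17 (mod 625)
Final: r = 17 with f(r) ≡ 0 mod 5^4.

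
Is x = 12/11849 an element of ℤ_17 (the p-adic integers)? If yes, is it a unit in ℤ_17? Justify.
x ∉ ℤ_17 (v_17(x) = -2 < 0)

ℤ_17 = {x ∈ ℚ_17 : v_17(x) ≥ 0} and ℤ_17^× = {x ∈ ℤ_17 : v_17(x) = 0}. Here v_17(12/11849) = v_17(num) − v_17(den) = -2; compare against these criteria.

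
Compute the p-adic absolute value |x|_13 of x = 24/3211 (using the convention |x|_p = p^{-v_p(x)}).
|24/3211|_13 = 169

Step 1 — compute v_13(x) by factoring powers of 13 out of the numerator and denominator: v_13(24/3211) = -2. Step 2 — apply |x|_p = p^{-v_p(x)} = 13^{2} = 169.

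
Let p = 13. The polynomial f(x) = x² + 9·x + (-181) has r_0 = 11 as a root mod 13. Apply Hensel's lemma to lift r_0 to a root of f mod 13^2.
r_1 = 37 (mod 169)

Hensel: r_{i+1} = r_i − f(r_i)·(f′(r_i))^{-1} mod 13^{i+2}, f′(x) = 2x + 9. Iterate:
  r_0 = 11 (mod 13)
  r_1 = 37 (mod 169)
Final: r = 37 satisfies f(r) ≡ 0 mod 13^2.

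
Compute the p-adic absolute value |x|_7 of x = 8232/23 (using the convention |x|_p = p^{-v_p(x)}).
|8232/23|_7 = 1/343

Step 1 — compute v_7(x) by factoring powers of 7 out of the numerator and denominator: v_7(8232/23) = 3. Step 2 — apply |x|_p = p^{-v_p(x)} = 7^{-3} = 1/343.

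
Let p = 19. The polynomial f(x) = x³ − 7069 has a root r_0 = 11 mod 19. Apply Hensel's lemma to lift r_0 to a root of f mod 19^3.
r_2 = 353 (mod 6859)

Hensel: r_{i+1} = r_i − f(r_i)/f′(r_i) mod 19^{i+2}, where f′(x) = 3x². Iterate:
  r_0 = 11 (mod 19)
  r_1 = 353 (mod 361)
  r_2 = 353 (mod 6859)
Final: r = 353 with f(r) ≡ 0 mod 19^3.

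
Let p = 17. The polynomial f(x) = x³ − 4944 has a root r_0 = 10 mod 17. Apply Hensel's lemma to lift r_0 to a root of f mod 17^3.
r_2 = 27 (mod 4913)

Hensel: r_{i+1} = r_i − f(r_i)/f′(r_i) mod 17^{i+2}, where f′(x) = 3x². Iterate:
  r_0 = 10 (mod 17)
  r_1 = 27 (mod 289)
  r_2 = 27 (mod 4913)
Final: r = 27 with f(r) ≡ 0 mod 17^3.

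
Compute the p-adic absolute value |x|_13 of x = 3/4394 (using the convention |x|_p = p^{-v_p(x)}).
|3/4394|_13 = 2197

Step 1 — compute v_13(x) by factoring powers of 13 out of the numerator and denominator: v_13(3/4394) = -3. Step 2 — apply |x|_p = p^{-v_p(x)} = 13^{3} = 2197.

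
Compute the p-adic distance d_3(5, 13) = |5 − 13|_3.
d_3(5, 13) = 1

Step 1 — x − y = 5 − 13 = -8. Step 2 — v_3(-8) = 0 (factor: -8 = −(3^0 · 8); the sign does not affect v_p). Step 3 — |x − y|_3 = 3^{0} = 1.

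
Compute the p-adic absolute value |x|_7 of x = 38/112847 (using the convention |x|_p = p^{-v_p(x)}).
|38/112847|_7 = 2401

Step 1 — compute v_7(x) by factoring powers of 7 out of the numerator and denominator: v_7(38/112847) = -4. Step 2 — apply |x|_p = p^{-v_p(x)} = 7^{4} = 2401.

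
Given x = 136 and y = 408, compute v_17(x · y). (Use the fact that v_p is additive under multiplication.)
v_17(55488) = 2

v_p(x) = 1 (factor: 136 = 17^1 · 8); v_p(y) = 1 (factor: 408 = 17^1 · 24). Additivity: v_p(xy) = v_p(x) + v_p(y) = 1 + 1 = 2. (Direct check: xy = 55488 = 17^2 · (192).)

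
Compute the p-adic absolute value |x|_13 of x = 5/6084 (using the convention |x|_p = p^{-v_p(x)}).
|5/6084|_13 = 169

Step 1 — compute v_13(x) by factoring powers of 13 out of the numerator and denominator: v_13(5/6084) = -2. Step 2 — apply |x|_p = p^{-v_p(x)} = 13^{2} = 169.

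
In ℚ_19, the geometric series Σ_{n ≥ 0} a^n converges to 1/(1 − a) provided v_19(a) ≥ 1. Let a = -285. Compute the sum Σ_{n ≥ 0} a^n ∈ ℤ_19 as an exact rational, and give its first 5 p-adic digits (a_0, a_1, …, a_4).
Σ a^n = 1/(1 − a) = 1/286;  first 5 digits = (1, 4, 15, 18, 2)

v_19(a) = 1 ≥ 1, so the series converges in ℤ_19 to 1/(1 − a) = 1/(1 − (-285)) = 1/286. Expand this rational in ℤ_19: compute digits iteratively via d_i = x_i mod 19, x_{i+1} = (x_i − d_i)/19. The first 5 digits are (1, 4, 15, 18, 2).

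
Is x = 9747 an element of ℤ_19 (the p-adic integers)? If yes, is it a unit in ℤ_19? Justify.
x ∈ ℤ_19 but not a unit; v_19(x) = 2 > 0

ℤ_19 = {x ∈ ℚ_19 : v_19(x) ≥ 0} and ℤ_19^× = {x ∈ ℤ_19 : v_19(x) = 0}. Here v_19(9747) = v_19(num) − v_19(den) = 2; compare against these criteria.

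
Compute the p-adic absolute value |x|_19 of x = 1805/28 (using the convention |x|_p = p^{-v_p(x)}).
|1805/28|_19 = 1/361

Step 1 — compute v_19(x) by factoring powers of 19 out of the numerator and denominator: v_19(1805/28) = 2. Step 2 — apply |x|_p = p^{-v_p(x)} = 19^{-2} = 1/361.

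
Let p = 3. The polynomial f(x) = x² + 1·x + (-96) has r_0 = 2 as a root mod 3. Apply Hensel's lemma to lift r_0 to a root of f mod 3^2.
r_1 = 2 (mod 9)

Hensel: r_{i+1} = r_i − f(r_i)·(f′(r_i))^{-1} mod 3^{i+2}, f′(x) = 2x + 1. Iterate:
  r_0 = 2 (mod 3)
  r_1 = 2 (mod 9)
Final: r = 2 satisfies f(r) ≡ 0 mod 3^2.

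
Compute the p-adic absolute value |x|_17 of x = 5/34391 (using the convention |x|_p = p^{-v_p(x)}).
|5/34391|_17 = 4913

Step 1 — compute v_17(x) by factoring powers of 17 out of the numerator and denominator: v_17(5/34391) = -3. Step 2 — apply |x|_p = p^{-v_p(x)} = 17^{3} = 4913.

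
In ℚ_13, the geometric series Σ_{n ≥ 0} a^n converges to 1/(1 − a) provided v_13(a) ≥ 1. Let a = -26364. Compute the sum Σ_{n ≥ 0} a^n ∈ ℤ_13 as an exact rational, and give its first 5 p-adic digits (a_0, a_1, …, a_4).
Σ a^n = 1/(1 − a) = 1/26365;  first 5 digits = (1, 0, 0, 1, 12)

v_13(a) = 3 ≥ 1, so the series converges in ℤ_13 to 1/(1 − a) = 1/(1 − (-26364)) = 1/26365. Expand this rational in ℤ_13: compute digits iteratively via d_i = x_i mod 13, x_{i+1} = (x_i − d_i)/13. The first 5 digits are (1, 0, 0, 1, 12).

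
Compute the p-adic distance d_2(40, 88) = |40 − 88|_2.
d_2(40, 88) = 1/16

Step 1 — x − y = 40 − 88 = -48. Step 2 — v_2(-48) = 4 (factor: -48 = −(2^4 · 3); the sign does not affect v_p). Step 3 — |x − y|_2 = 2^{-4} = 1/16.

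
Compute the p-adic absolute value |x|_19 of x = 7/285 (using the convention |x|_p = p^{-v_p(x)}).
|7/285|_19 = 19

Step 1 — compute v_19(x) by factoring powers of 19 out of the numerator and denominator: v_19(7/285) = -1. Step 2 — apply |x|_p = p^{-v_p(x)} = 19^{1} = 19.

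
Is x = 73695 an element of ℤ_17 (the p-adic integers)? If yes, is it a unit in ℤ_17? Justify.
x ∈ ℤ_17 but not a unit; v_17(x) = 3 > 0

ℤ_17 = {x ∈ ℚ_17 : v_17(x) ≥ 0} and ℤ_17^× = {x ∈ ℤ_17 : v_17(x) = 0}. Here v_17(73695) = v_17(num) − v_17(den) = 3; compare against these criteria.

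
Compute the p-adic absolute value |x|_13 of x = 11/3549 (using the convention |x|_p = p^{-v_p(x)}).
|11/3549|_13 = 169

Step 1 — compute v_13(x) by factoring powers of 13 out of the numerator and denominator: v_13(11/3549) = -2. Step 2 — apply |x|_p = p^{-v_p(x)} = 13^{2} = 169.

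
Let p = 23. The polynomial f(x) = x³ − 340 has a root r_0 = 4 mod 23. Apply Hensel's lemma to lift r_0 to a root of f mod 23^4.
r_3 = 138211 (mod 279841)

Hensel: r_{i+1} = r_i − f(r_i)/f′(r_i) mod 23^{i+2}, where f′(x) = 3x². Iterate:
  r_0 = 4 (mod 23)
  r_1 = 142 (mod 529)
  r_2 = 4374 (mod 12167)
  r_3 = 138211 (mod 279841)
Final: r = 138211 with f(r) ≡ 0 mod 23^4.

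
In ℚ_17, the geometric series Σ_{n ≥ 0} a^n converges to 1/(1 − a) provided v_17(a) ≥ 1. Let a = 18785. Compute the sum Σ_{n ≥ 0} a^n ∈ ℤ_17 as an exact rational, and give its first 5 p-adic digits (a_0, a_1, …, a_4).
Σ a^n = 1/(1 − a) = -1/18784;  first 5 digits = (1, 0, 14, 3, 9)

v_17(a) = 2 ≥ 1, so the series converges in ℤ_17 to 1/(1 − a) = 1/(1 − 18785) = -1/18784. Expand this rational in ℤ_17: compute digits iteratively via d_i = x_i mod 17, x_{i+1} = (x_i − d_i)/17. The first 5 digits are (1, 0, 14, 3, 9).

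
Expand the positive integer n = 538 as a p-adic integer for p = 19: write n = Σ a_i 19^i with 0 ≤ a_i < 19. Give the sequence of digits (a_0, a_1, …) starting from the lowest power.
(a_0, a_1, …) = (6, 9, 1)

Repeated division by 19 gives the digits low-to-high: 538 = 6 + 9·19^1 + 1·19^2. Digit sequence: (6, 9, 1).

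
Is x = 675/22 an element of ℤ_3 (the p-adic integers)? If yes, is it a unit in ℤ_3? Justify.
x ∈ ℤ_3 but not a unit; v_3(x) = 3 > 0

ℤ_3 = {x ∈ ℚ_3 : v_3(x) ≥ 0} and ℤ_3^× = {x ∈ ℤ_3 : v_3(x) = 0}. Here v_3(675/22) = v_3(num) − v_3(den) = 3; compare against these criteria.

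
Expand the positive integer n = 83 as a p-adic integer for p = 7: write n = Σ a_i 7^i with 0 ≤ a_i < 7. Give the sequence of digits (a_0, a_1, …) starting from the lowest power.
(a_0, a_1, …) = (6, 4, 1)

Repeated division by 7 gives the digits low-to-high: 83 = 6 + 4·7^1 + 1·7^2. Digit sequence: (6, 4, 1).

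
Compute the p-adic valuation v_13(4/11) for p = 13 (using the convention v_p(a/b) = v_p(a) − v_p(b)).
v_13(4/11) = 0

Factor powers of 13 from the numerator and denominator of the reduced fraction: 4 = 13^0 · 4 and 11 = 13^0 · 11. Apply v_p(a/b) = v_p(a) − v_p(b): v_13(4/11) = 0 − 0 = 0.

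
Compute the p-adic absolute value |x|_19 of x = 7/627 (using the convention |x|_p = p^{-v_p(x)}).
|7/627|_19 = 19

Step 1 — compute v_19(x) by factoring powers of 19 out of the numerator and denominator: v_19(7/627) = -1. Step 2 — apply |x|_p = p^{-v_p(x)} = 19^{1} = 19.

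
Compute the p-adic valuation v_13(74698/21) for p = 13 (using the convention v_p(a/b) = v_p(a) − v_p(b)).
v_13(74698/21) = 3

Factor powers of 13 from the numerator and denominator of the reduced fraction: 74698 = 13^3 · 34 and 21 = 13^0 · 21. Apply v_p(a/b) = v_p(a) − v_p(b): v_13(74698/21) = 3 − 0 = 3.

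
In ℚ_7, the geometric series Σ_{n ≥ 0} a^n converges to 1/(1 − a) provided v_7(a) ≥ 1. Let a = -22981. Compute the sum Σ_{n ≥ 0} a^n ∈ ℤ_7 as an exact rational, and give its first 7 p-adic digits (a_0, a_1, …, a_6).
Σ a^n = 1/(1 − a) = 1/22982;  first 7 digits = (1, 0, 0, 3, 4, 5, 1)

v_7(a) = 3 ≥ 1, so the series converges in ℤ_7 to 1/(1 − a) = 1/(1 − (-22981)) = 1/22982. Expand this rational in ℤ_7: compute digits iteratively via d_i = x_i mod 7, x_{i+1} = (x_i − d_i)/7. The first 7 digits are (1, 0, 0, 3, 4, 5, 1).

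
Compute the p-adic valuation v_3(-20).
v_3(-20) = 0

v_3(n) is the largest exponent k such that 3^k divides n. Factor out: -20 = -3^0 · 20. (Sign doesn't affect v_p.) So v_3(-20) = 0.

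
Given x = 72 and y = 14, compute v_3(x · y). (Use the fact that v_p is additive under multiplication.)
v_3(1008) = 2

v_p(x) = 2 (factor: 72 = 3^2 · 8); v_p(y) = 0 (factor: 14 = 3^0 · 14). Additivity: v_p(xy) = v_p(x) + v_p(y) = 2 + 0 = 2. (Direct check: xy = 1008 = 3^2 · (112).)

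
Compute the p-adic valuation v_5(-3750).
v_5(-3750) = 4

v_5(n) is the largest exponent k such that 5^k divides n. Factor out: -3750 = -5^4 · 6. (Sign doesn't affect v_p.) So v_5(-3750) = 4.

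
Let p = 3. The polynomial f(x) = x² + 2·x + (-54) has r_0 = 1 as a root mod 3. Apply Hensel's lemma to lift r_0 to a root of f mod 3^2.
r_1 = 7 (mod 9)

Hensel: r_{i+1} = r_i − f(r_i)·(f′(r_i))^{-1} mod 3^{i+2}, f′(x) = 2x + 2. Iterate:
  r_0 = 1 (mod 3)
  r_1 = 7 (mod 9)
Final: r = 7 satisfies f(r) ≡ 0 mod 3^2.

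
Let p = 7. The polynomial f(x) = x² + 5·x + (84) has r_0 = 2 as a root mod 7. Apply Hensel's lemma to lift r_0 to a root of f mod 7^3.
r_2 = 296 (mod 343)

Hensel: r_{i+1} = r_i − f(r_i)·(f′(r_i))^{-1} mod 7^{i+2}, f′(x) = 2x + 5. Iterate:
  r_0 = 2 (mod 7)
  r_1 = 2 (mod 49)
  r_2 = 296 (mod 343)
Final: r = 296 satisfies f(r) ≡ 0 mod 7^3.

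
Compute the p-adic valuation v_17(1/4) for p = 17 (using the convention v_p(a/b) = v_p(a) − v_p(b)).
v_17(1/4) = 0

Factor powers of 17 from the numerator and denominator of the reduced fraction: 1 = 17^0 · 1 and 4 = 17^0 · 4. Apply v_p(a/b) = v_p(a) − v_p(b): v_17(1/4) = 0 − 0 = 0.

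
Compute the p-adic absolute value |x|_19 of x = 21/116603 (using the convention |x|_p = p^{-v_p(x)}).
|21/116603|_19 = 6859

Step 1 — compute v_19(x) by factoring powers of 19 out of the numerator and denominator: v_19(21/116603) = -3. Step 2 — apply |x|_p = p^{-v_p(x)} = 19^{3} = 6859.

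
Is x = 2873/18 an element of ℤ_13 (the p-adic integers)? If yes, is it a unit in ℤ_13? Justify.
x ∈ ℤ_13 but not a unit; v_13(x) = 2 > 0

ℤ_13 = {x ∈ ℚ_13 : v_13(x) ≥ 0} and ℤ_13^× = {x ∈ ℤ_13 : v_13(x) = 0}. Here v_13(2873/18) = v_13(num) − v_13(den) = 2; compare against these criteria.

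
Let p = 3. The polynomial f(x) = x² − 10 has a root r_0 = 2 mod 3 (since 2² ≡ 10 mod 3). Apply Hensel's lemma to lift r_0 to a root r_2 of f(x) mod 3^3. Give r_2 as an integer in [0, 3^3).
r_2 = 8 (mod 27)

Hensel's recurrence: r_{i+1} = r_i − f(r_i)·(f′(r_i))^{-1} mod 3^{i+2}, with f′(x) = 2x. Iterate:
  r_0 = 2 (mod 3)
  r_1 = 8 (mod 9)
  r_2 = 8 (mod 27)
Final: r_2 = 8, and one checks f(r_2) ≡ 0 mod 3^3.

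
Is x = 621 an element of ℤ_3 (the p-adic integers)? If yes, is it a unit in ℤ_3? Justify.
x ∈ ℤ_3 but not a unit; v_3(x) = 3 > 0

ℤ_3 = {x ∈ ℚ_3 : v_3(x) ≥ 0} and ℤ_3^× = {x ∈ ℤ_3 : v_3(x) = 0}. Here v_3(621) = v_3(num) − v_3(den) = 3; compare against these criteria.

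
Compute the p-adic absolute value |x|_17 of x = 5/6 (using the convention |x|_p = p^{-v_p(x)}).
|5/6|_17 = 1

Step 1 — compute v_17(x) by factoring powers of 17 out of the numerator and denominator: v_17(5/6) = 0. Step 2 — apply |x|_p = p^{-v_p(x)} = 17^{0} = 1.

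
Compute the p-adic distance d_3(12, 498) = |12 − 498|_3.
d_3(12, 498) = 1/243

Step 1 — x − y = 12 − 498 = -486. Step 2 — v_3(-486) = 5 (factor: -486 = −(3^5 · 2); the sign does not affect v_p). Step 3 — |x − y|_3 = 3^{-5} = 1/243.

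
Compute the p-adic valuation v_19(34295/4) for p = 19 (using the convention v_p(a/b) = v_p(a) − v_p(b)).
v_19(34295/4) = 3

Factor powers of 19 from the numerator and denominator of the reduced fraction: 34295 = 19^3 · 5 and 4 = 19^0 · 4. Apply v_p(a/b) = v_p(a) − v_p(b): v_19(34295/4) = 3 − 0 = 3.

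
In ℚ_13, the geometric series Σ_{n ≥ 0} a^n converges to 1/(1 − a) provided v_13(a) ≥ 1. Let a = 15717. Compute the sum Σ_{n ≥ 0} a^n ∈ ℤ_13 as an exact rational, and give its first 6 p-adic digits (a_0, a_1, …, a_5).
Σ a^n = 1/(1 − a) = -1/15716;  first 6 digits = (1, 0, 2, 7, 4, 2)

v_13(a) = 2 ≥ 1, so the series converges in ℤ_13 to 1/(1 − a) = 1/(1 − 15717) = -1/15716. Expand this rational in ℤ_13: compute digits iteratively via d_i = x_i mod 13, x_{i+1} = (x_i − d_i)/13. The first 6 digits are (1, 0, 2, 7, 4, 2).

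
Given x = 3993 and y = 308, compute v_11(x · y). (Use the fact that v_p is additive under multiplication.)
v_11(1229844) = 4

v_p(x) = 3 (factor: 3993 = 11^3 · 3); v_p(y) = 1 (factor: 308 = 11^1 · 28). Additivity: v_p(xy) = v_p(x) + v_p(y) = 3 + 1 = 4. (Direct check: xy = 1229844 = 11^4 · (84).)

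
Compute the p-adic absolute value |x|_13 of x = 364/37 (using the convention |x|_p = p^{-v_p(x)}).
|364/37|_13 = 1/13

Step 1 — compute v_13(x) by factoring powers of 13 out of the numerator and denominator: v_13(364/37) = 1. Step 2 — apply |x|_p = p^{-v_p(x)} = 13^{-1} = 1/13.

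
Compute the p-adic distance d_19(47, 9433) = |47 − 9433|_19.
d_19(47, 9433) = 1/361

Step 1 — x − y = 47 − 9433 = -9386. Step 2 — v_19(-9386) = 2 (factor: -9386 = −(19^2 · 26); the sign does not affect v_p). Step 3 — |x − y|_19 = 19^{-2} = 1/361.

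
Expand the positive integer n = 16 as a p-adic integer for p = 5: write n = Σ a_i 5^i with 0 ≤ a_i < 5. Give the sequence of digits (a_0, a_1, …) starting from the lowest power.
(a_0, a_1, …) = (1, 3)

Repeated division by 5 gives the digits low-to-high: 16 = 1 + 3·5^1. Digit sequence: (1, 3).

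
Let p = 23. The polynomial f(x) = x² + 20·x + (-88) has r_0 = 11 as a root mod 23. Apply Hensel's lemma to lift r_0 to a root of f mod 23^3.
r_2 = 471 (mod 12167)

Hensel: r_{i+1} = r_i − f(r_i)·(f′(r_i))^{-1} mod 23^{i+2}, f′(x) = 2x + 20. Iterate:
  r_0 = 11 (mod 23)
  r_1 = 471 (mod 529)
  r_2 = 471 (mod 12167)
Final: r = 471 satisfies f(r) ≡ 0 mod 23^3.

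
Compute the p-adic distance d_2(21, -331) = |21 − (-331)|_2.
d_2(21, -331) = 1/32

Step 1 — x − y = 21 − (-331) = 352. Step 2 — v_2(352) = 5 (factor: 352 = (2^5 · 11); the sign does not affect v_p). Step 3 — |x − y|_2 = 2^{-5} = 1/32.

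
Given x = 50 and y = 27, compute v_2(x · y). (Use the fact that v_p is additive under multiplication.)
v_2(1350) = 1

v_p(x) = 1 (factor: 50 = 2^1 · 25); v_p(y) = 0 (factor: 27 = 2^0 · 27). Additivity: v_p(xy) = v_p(x) + v_p(y) = 1 + 0 = 1. (Direct check: xy = 1350 = 2^1 · (675).)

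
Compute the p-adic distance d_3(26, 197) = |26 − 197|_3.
d_3(26, 197) = 1/9

Step 1 — x − y = 26 − 197 = -171. Step 2 — v_3(-171) = 2 (factor: -171 = −(3^2 · 19); the sign does not affect v_p). Step 3 — |x − y|_3 = 3^{-2} = 1/9.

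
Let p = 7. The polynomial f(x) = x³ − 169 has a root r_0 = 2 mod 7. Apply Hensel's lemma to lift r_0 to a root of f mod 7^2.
r_1 = 44 (mod 49)

Hensel: r_{i+1} = r_i − f(r_i)/f′(r_i) mod 7^{i+2}, where f′(x) = 3x². Iterate:
  r_0 = 2 (mod 7)
  r_1 = 44 (mod 49)
Final: r = 44 with f(r) ≡ 0 mod 7^2.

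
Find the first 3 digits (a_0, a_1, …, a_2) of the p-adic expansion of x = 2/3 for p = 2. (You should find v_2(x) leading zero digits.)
(a_0, …, a_2) = (0, 1, 1)

v_2(2/3) = 1, so a_0 = ... = a_0 = 0. Factor out: x = 2^1 · u with u = 1/3 a unit in ℤ_2. Expand u iteratively via a_{v+i} = u_i mod 2, u_{i+1} = (u_i − a_{v+i})/2:
  u_0 = 1/3;  a_1 = 1;  u_1 = (u_0 − 1)/2 = -1/3
  u_1 = -1/3;  a_2 = 1;  u_2 = (u_1 − 1)/2 = -2/3
Digits: (0, 1, 1).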